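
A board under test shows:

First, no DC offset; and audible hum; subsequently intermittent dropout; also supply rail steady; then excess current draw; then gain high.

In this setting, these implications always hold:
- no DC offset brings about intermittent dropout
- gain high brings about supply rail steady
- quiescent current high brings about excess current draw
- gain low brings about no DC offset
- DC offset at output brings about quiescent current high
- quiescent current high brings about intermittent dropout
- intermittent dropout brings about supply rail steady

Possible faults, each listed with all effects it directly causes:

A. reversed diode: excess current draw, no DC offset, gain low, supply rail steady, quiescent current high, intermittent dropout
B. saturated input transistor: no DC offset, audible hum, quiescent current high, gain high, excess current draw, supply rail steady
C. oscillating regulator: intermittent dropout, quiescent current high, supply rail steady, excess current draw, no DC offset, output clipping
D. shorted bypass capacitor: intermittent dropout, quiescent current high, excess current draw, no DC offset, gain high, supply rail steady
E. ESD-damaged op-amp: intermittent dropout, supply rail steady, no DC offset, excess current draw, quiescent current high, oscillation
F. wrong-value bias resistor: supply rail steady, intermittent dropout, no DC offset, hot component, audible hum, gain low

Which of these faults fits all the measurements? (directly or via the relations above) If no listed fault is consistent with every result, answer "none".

Checking each candidate against the observations:
(A) reversed diode — no DC offset yes; audible hum NO; intermittent dropout yes; supply rail steady yes; excess current draw yes; gain high NO
(B) saturated input transistor — no DC offset yes; audible hum yes; intermittent dropout yes (via quiescent current high → intermittent dropout); supply rail steady yes; excess current draw yes; gain high yes
(C) oscillating regulator — does not account for audible hum, gain high
(D) shorted bypass capacitor — no DC offset yes; audible hum NO; intermittent dropout yes; supply rail steady yes; excess current draw yes; gain high yes
(E) ESD-damaged op-amp — no DC offset yes; audible hum NO; intermittent dropout yes; supply rail steady yes; excess current draw yes; gain high NO
(F) wrong-value bias resistor — fails on excess current draw, gain high (predicts gain low, not gain high)
(B) is the only candidate with no mismatches.

B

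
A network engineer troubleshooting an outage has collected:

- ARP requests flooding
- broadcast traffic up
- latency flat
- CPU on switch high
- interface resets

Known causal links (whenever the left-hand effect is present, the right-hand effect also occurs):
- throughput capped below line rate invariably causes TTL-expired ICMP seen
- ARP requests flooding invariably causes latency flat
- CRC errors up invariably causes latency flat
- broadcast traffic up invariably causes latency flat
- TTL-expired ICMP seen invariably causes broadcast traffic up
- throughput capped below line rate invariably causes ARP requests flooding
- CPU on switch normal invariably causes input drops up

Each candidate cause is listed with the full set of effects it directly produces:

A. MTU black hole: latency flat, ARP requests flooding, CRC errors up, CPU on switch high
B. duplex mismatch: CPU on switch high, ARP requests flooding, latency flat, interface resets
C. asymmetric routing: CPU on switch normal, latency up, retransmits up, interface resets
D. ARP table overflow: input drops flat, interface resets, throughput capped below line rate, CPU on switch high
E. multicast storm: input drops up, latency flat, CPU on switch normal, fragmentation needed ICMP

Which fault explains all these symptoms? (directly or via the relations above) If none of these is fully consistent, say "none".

For each candidate, compare predicted effects to what was observed:
(A) MTU black hole — does not account for broadcast traffic up, interface resets
(B) duplex mismatch — ARP requests flooding yes; broadcast traffic up NO; latency flat yes; CPU on switch high yes; interface resets yes
(C) asymmetric routing — fails on ARP requests flooding, broadcast traffic up, latency flat, CPU on switch high (predicts latency up, not latency flat; predicts CPU on switch normal, not CPU on switch high)
(D) ARP table overflow — ARP requests flooding yes (via throughput capped below line rate → ARP requests flooding); broadcast traffic up yes (via throughput capped below line rate → TTL-expired ICMP seen → broadcast traffic up); latency flat yes (via throughput capped below line rate → ARP requests flooding → latency flat); CPU on switch high yes; interface resets yes
(E) multicast storm — fails on ARP requests flooding, broadcast traffic up, CPU on switch high, interface resets (predicts CPU on switch normal, not CPU on switch high)
Only (D) is consistent with every observation.

D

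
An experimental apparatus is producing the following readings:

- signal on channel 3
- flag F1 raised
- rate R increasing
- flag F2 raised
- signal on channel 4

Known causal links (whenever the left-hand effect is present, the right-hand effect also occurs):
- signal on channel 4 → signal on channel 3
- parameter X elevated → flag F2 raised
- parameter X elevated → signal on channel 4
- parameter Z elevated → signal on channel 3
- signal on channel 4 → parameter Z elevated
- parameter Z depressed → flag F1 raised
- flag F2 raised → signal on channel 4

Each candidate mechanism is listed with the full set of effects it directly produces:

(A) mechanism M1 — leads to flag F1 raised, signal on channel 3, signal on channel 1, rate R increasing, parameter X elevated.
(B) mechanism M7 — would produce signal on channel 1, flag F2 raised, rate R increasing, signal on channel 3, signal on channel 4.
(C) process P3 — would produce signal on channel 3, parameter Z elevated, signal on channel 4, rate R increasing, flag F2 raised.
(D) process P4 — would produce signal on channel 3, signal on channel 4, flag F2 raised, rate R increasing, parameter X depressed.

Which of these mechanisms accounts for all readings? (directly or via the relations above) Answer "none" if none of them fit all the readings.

A

For each candidate, compare predicted effects to what was observed:
(A) mechanism M1 — accounts for every observation (flag F2 raised via parameter X elevated → flag F2 raised)
(B) mechanism M7 — does not account for flag F1 raised
(C) process P3 — does not account for flag F1 raised
(D) process P4 — signal on channel 3 yes; flag F1 raised NO; rate R increasing yes; flag F2 raised yes; signal on channel 4 yes
(A) is the only candidate with no mismatches.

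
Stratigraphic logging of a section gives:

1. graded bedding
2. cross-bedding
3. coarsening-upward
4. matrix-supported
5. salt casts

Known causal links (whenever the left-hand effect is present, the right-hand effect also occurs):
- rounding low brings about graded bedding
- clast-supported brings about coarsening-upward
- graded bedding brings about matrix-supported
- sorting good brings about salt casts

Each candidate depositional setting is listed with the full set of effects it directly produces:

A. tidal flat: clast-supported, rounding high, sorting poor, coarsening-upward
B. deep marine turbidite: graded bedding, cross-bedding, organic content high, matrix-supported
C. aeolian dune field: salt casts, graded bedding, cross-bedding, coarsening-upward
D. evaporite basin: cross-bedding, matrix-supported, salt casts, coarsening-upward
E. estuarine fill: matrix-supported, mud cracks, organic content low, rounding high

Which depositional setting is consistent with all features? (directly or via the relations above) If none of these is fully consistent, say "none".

For each candidate, compare predicted effects to what was observed:
(A) tidal flat — fails on graded bedding, cross-bedding, matrix-supported, salt casts (predicts clast-supported, not matrix-supported)
(B) deep marine turbidite — graded bedding yes; cross-bedding yes; coarsening-upward NO; matrix-supported yes; salt casts NO
(C) aeolian dune field — accounts for every observation (matrix-supported by graded bedding → matrix-supported)
(D) evaporite basin — graded bedding NO; cross-bedding yes; coarsening-upward yes; matrix-supported yes; salt casts yes
(E) estuarine fill — graded bedding NO; cross-bedding NO; coarsening-upward NO; matrix-supported yes; salt casts NO
(C) is the only candidate with no mismatches.

C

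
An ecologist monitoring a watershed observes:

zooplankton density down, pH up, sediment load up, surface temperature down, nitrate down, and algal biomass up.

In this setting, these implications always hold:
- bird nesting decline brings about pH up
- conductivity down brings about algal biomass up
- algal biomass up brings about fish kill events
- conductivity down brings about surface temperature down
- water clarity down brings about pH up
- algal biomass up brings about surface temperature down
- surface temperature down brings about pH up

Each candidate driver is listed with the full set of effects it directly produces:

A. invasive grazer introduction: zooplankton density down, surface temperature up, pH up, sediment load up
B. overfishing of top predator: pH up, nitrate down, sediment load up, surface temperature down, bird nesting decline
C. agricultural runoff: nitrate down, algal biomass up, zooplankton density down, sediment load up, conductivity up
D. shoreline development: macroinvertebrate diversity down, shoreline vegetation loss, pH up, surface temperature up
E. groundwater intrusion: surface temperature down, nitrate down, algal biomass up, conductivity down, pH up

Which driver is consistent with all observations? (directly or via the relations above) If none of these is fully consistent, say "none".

For each candidate, compare predicted effects to what was observed:
(A) invasive grazer introduction — zooplankton density down match; pH up match; sediment load up match; surface temperature down miss; nitrate down miss; algal biomass up miss
(B) overfishing of top predator — zooplankton density down miss; pH up match; sediment load up match; surface temperature down match; nitrate down match; algal biomass up miss
(C) agricultural runoff — accounts for every observation (pH up by algal biomass up → surface temperature down → pH up)
(D) shoreline development — zooplankton density down miss; pH up match; sediment load up miss; surface temperature down miss; nitrate down miss; algal biomass up miss
(E) groundwater intrusion — does not account for zooplankton density down, sediment load up
Only (C) is consistent with every observation.

C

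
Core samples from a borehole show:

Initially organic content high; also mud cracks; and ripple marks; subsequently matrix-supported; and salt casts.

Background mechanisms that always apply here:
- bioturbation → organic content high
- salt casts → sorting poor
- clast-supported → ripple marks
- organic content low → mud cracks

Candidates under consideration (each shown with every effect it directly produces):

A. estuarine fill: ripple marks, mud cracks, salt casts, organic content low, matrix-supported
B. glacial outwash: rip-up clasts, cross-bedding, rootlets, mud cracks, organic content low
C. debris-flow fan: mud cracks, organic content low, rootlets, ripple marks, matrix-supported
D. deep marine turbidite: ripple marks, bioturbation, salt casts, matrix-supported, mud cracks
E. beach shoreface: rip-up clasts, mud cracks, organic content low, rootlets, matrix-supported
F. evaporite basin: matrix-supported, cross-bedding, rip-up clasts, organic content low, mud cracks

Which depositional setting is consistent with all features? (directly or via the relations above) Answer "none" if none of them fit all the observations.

Per-candidate check:
(A) estuarine fill — organic content high NO; mud cracks yes; ripple marks yes; matrix-supported yes; salt casts yes
(B) glacial outwash — fails on organic content high, ripple marks, matrix-supported, salt casts (predicts organic content low, not organic content high)
(C) debris-flow fan — fails on organic content high, salt casts (predicts organic content low, not organic content high)
(D) deep marine turbidite — organic content high yes (through bioturbation → organic content high); mud cracks yes; ripple marks yes; matrix-supported yes; salt casts yes
(E) beach shoreface — fails on organic content high, ripple marks, salt casts (predicts organic content low, not organic content high)
(F) evaporite basin — fails on organic content high, ripple marks, salt casts (predicts organic content low, not organic content high)
(D) alone accounts for all the evidence.

D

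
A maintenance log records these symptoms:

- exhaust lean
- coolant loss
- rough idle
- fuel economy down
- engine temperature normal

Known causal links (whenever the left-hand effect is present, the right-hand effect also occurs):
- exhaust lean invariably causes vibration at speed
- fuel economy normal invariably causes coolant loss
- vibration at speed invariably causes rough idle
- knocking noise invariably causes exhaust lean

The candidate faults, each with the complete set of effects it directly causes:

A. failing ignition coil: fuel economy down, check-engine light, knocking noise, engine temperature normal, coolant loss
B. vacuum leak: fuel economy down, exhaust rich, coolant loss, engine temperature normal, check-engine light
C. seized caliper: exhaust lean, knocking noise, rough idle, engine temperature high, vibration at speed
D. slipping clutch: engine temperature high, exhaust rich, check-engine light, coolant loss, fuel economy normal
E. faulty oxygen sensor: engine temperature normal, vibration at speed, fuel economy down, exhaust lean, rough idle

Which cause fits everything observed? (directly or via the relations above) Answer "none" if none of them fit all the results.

Per-candidate check:
(A) failing ignition coil — exhaust lean match (by knocking noise → exhaust lean); coolant loss match; rough idle match (by knocking noise → exhaust lean → vibration at speed → rough idle); fuel economy down match; engine temperature normal match
(B) vacuum leak — exhaust lean miss; coolant loss match; rough idle miss; fuel economy down match; engine temperature normal match
(C) seized caliper — exhaust lean match; coolant loss miss; rough idle match; fuel economy down miss; engine temperature normal miss
(D) slipping clutch — exhaust lean miss; coolant loss match; rough idle miss; fuel economy down miss; engine temperature normal miss
(E) faulty oxygen sensor — exhaust lean match; coolant loss miss; rough idle match; fuel economy down match; engine temperature normal match
(A) is the only candidate with no mismatches.

A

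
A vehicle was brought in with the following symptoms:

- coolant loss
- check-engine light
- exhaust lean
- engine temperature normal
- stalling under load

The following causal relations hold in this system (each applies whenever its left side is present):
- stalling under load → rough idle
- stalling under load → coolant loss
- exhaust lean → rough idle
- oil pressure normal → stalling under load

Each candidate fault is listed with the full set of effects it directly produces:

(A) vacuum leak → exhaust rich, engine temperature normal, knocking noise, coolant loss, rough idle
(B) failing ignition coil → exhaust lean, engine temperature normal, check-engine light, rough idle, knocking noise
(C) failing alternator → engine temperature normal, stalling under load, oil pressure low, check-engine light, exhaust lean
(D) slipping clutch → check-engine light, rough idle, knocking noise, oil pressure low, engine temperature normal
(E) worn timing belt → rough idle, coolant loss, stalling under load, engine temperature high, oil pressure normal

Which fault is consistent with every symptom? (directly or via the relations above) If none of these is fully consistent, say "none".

Testing each hypothesis:
(A) vacuum leak — coolant loss +; check-engine light -; exhaust lean -; engine temperature normal +; stalling under load -
(B) failing ignition coil — coolant loss -; check-engine light +; exhaust lean +; engine temperature normal +; stalling under load -
(C) failing alternator — accounts for every observation (coolant loss through stalling under load → coolant loss)
(D) slipping clutch — coolant loss -; check-engine light +; exhaust lean -; engine temperature normal +; stalling under load -
(E) worn timing belt — fails on check-engine light, exhaust lean, engine temperature normal (predicts engine temperature high, not engine temperature normal)
(C) is the only candidate with no mismatches.

C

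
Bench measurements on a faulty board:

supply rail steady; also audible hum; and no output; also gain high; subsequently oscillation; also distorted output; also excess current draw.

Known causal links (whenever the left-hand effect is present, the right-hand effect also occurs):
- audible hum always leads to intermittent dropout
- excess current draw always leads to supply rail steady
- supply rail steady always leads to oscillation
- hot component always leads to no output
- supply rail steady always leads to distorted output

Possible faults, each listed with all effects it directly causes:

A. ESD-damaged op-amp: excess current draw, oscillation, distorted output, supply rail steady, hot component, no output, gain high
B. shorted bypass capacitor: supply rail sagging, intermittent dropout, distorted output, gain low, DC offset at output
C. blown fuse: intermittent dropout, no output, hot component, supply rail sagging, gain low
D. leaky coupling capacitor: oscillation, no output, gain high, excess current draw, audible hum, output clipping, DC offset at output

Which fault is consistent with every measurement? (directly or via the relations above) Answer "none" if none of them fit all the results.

D

Testing each hypothesis:
(A) ESD-damaged op-amp — supply rail steady match; audible hum miss; no output match; gain high match; oscillation match; distorted output match; excess current draw match
(B) shorted bypass capacitor — supply rail steady miss; audible hum miss; no output miss; gain high miss; oscillation miss; distorted output match; excess current draw miss
(C) blown fuse — fails on supply rail steady, audible hum, gain high, oscillation, distorted output, excess current draw (predicts supply rail sagging, not supply rail steady; predicts gain low, not gain high)
(D) leaky coupling capacitor — supply rail steady match (by excess current draw → supply rail steady); audible hum match; no output match; gain high match; oscillation match; distorted output match (by excess current draw → supply rail steady → distorted output); excess current draw match
Only (D) is consistent with every observation.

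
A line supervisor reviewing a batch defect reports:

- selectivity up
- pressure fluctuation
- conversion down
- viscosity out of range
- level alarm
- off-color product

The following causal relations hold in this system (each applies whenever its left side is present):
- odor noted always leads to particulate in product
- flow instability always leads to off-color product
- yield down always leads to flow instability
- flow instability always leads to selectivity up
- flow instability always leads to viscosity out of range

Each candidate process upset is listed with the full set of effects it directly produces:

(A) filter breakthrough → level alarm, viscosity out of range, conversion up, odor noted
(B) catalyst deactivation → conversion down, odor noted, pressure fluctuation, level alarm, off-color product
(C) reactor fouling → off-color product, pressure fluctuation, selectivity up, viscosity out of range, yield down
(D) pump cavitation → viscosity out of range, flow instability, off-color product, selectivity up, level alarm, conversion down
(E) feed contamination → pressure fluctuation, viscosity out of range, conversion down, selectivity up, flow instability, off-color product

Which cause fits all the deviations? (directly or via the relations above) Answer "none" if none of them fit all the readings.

none

For each candidate, compare predicted effects to what was observed:
(A) filter breakthrough — selectivity up ✗; pressure fluctuation ✗; conversion down ✗; viscosity out of range ✓; level alarm ✓; off-color product ✗
(B) catalyst deactivation — selectivity up ✗; pressure fluctuation ✓; conversion down ✓; viscosity out of range ✗; level alarm ✓; off-color product ✓
(C) reactor fouling — selectivity up ✓; pressure fluctuation ✓; conversion down ✗; viscosity out of range ✓; level alarm ✗; off-color product ✓
(D) pump cavitation — does not account for pressure fluctuation
(E) feed contamination — does not account for level alarm
No candidate is consistent with all observations.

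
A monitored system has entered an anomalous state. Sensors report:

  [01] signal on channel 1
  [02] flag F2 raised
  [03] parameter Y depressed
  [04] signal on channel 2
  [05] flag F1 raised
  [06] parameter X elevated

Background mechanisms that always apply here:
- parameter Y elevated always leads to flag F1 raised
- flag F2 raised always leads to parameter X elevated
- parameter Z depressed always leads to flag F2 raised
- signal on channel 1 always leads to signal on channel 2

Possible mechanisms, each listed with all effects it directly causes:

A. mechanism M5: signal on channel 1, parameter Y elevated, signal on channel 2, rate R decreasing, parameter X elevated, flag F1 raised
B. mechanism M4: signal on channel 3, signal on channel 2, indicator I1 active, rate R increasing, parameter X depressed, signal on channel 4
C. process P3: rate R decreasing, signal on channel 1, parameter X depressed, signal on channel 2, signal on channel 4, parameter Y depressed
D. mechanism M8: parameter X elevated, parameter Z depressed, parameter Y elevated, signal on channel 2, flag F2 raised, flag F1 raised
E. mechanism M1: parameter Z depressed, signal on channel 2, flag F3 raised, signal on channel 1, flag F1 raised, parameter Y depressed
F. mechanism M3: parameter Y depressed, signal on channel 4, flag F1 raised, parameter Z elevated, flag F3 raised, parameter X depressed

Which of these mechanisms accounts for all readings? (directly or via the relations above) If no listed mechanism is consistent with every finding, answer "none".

E

Checking each candidate against the observations:
(A) mechanism M5 — fails on flag F2 raised, parameter Y depressed (predicts parameter Y elevated, not parameter Y depressed)
(B) mechanism M4 — fails on signal on channel 1, flag F2 raised, parameter Y depressed, flag F1 raised, parameter X elevated (predicts parameter X depressed, not parameter X elevated)
(C) process P3 — signal on channel 1 +; flag F2 raised -; parameter Y depressed +; signal on channel 2 +; flag F1 raised -; parameter X elevated -
(D) mechanism M8 — signal on channel 1 -; flag F2 raised +; parameter Y depressed -; signal on channel 2 +; flag F1 raised +; parameter X elevated +
(E) mechanism M1 — accounts for every observation (flag F2 raised via parameter Z depressed → flag F2 raised)
(F) mechanism M3 — fails on signal on channel 1, flag F2 raised, signal on channel 2, parameter X elevated (predicts parameter X depressed, not parameter X elevated)
(E) alone accounts for all the evidence.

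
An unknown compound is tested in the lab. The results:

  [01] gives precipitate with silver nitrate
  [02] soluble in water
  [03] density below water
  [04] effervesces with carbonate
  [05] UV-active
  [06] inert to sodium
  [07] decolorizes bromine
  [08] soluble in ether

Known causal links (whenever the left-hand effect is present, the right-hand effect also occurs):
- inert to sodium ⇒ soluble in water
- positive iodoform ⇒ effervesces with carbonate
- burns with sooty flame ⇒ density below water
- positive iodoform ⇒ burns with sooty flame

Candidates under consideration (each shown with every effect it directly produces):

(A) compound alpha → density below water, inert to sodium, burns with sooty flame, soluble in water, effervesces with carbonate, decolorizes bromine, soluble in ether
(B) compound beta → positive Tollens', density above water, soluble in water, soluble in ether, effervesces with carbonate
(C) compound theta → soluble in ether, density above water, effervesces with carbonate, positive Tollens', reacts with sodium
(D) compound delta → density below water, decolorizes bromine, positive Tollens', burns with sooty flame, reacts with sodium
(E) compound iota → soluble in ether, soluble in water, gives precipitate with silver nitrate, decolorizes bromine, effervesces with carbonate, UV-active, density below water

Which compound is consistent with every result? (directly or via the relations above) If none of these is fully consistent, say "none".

Testing each hypothesis:
(A) compound alpha — does not account for gives precipitate with silver nitrate, UV-active
(B) compound beta — gives precipitate with silver nitrate -; soluble in water +; density below water -; effervesces with carbonate +; UV-active -; inert to sodium -; decolorizes bromine -; soluble in ether +
(C) compound theta — fails on gives precipitate with silver nitrate, soluble in water, density below water, UV-active, inert to sodium, decolorizes bromine (predicts density above water, not density below water; predicts reacts with sodium, not inert to sodium)
(D) compound delta — gives precipitate with silver nitrate -; soluble in water -; density below water +; effervesces with carbonate -; UV-active -; inert to sodium -; decolorizes bromine +; soluble in ether -
(E) compound iota — does not account for inert to sodium
Every candidate fails on at least one observation.

none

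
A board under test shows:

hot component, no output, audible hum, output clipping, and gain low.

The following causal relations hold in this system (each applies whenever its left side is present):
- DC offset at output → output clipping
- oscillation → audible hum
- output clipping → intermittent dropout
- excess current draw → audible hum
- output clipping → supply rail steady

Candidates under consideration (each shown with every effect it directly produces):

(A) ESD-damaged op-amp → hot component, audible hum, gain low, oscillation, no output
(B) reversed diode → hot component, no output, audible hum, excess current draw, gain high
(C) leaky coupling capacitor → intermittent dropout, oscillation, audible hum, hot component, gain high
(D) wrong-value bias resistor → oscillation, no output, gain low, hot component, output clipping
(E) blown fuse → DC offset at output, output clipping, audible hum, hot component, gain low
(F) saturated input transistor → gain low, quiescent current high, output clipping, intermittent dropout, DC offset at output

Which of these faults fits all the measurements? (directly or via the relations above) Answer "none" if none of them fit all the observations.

Per-candidate check:
(A) ESD-damaged op-amp — hot component match; no output match; audible hum match; output clipping miss; gain low match
(B) reversed diode — hot component match; no output match; audible hum match; output clipping miss; gain low miss
(C) leaky coupling capacitor — hot component match; no output miss; audible hum match; output clipping miss; gain low miss
(D) wrong-value bias resistor — accounts for every observation (audible hum through oscillation → audible hum)
(E) blown fuse — does not account for no output
(F) saturated input transistor — hot component miss; no output miss; audible hum miss; output clipping match; gain low match
(D) alone accounts for all the evidence.

D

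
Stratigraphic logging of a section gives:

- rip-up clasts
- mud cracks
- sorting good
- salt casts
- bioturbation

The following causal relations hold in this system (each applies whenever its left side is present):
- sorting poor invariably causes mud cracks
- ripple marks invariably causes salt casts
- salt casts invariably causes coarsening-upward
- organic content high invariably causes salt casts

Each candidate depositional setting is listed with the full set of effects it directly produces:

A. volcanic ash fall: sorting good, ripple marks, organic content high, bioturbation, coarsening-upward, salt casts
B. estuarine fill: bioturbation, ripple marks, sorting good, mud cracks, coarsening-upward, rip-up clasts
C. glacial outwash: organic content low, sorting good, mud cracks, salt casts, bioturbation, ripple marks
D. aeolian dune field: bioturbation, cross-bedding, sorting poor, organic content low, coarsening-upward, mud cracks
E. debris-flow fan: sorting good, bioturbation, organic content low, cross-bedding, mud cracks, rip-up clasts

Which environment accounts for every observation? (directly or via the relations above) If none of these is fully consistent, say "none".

Per-candidate check:
(A) volcanic ash fall — does not account for rip-up clasts, mud cracks
(B) estuarine fill — rip-up clasts yes; mud cracks yes; sorting good yes; salt casts yes (by ripple marks → salt casts); bioturbation yes
(C) glacial outwash — does not account for rip-up clasts
(D) aeolian dune field — rip-up clasts NO; mud cracks yes; sorting good NO; salt casts NO; bioturbation yes
(E) debris-flow fan — rip-up clasts yes; mud cracks yes; sorting good yes; salt casts NO; bioturbation yes
Only (B) is consistent with every observation.

B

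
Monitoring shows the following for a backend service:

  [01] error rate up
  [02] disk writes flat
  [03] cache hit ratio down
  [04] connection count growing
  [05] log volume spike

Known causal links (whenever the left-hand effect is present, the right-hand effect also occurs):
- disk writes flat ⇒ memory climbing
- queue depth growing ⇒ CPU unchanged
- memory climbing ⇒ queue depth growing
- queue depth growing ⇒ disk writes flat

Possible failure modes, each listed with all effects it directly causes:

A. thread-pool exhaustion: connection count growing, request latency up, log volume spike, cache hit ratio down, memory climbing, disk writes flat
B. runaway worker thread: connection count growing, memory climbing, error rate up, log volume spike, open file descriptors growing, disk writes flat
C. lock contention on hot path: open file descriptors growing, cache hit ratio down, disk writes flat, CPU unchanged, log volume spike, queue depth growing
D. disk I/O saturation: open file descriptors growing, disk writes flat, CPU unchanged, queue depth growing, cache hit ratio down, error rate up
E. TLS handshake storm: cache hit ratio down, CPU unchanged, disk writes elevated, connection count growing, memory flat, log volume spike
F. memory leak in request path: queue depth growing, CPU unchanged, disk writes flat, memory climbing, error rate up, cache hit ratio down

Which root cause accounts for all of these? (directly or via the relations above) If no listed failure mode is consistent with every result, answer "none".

none

Testing each hypothesis:
(A) thread-pool exhaustion — error rate up ✗; disk writes flat ✓; cache hit ratio down ✓; connection count growing ✓; log volume spike ✓
(B) runaway worker thread — error rate up ✓; disk writes flat ✓; cache hit ratio down ✗; connection count growing ✓; log volume spike ✓
(C) lock contention on hot path — error rate up ✗; disk writes flat ✓; cache hit ratio down ✓; connection count growing ✗; log volume spike ✓
(D) disk I/O saturation — error rate up ✓; disk writes flat ✓; cache hit ratio down ✓; connection count growing ✗; log volume spike ✗
(E) TLS handshake storm — error rate up ✗; disk writes flat ✗; cache hit ratio down ✓; connection count growing ✓; log volume spike ✓
(F) memory leak in request path — error rate up ✓; disk writes flat ✓; cache hit ratio down ✓; connection count growing ✗; log volume spike ✗
No candidate is consistent with all observations.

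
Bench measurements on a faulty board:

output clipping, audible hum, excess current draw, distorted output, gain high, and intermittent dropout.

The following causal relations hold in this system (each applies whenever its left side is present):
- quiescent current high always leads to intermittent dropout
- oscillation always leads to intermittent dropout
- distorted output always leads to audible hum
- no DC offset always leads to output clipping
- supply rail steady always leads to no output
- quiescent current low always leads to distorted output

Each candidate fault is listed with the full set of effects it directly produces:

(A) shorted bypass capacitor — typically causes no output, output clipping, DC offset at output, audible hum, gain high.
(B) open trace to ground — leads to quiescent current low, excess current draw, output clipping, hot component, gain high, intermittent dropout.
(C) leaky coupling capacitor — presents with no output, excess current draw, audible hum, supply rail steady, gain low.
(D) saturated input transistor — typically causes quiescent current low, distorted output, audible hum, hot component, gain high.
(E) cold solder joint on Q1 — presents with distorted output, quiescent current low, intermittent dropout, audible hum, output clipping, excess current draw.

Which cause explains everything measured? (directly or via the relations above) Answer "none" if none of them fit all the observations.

For each candidate, compare predicted effects to what was observed:
(A) shorted bypass capacitor — output clipping yes; audible hum yes; excess current draw NO; distorted output NO; gain high yes; intermittent dropout NO
(B) open trace to ground — output clipping yes; audible hum yes (through quiescent current low → distorted output → audible hum); excess current draw yes; distorted output yes (through quiescent current low → distorted output); gain high yes; intermittent dropout yes
(C) leaky coupling capacitor — output clipping NO; audible hum yes; excess current draw yes; distorted output NO; gain high NO; intermittent dropout NO
(D) saturated input transistor — does not account for output clipping, excess current draw, intermittent dropout
(E) cold solder joint on Q1 — does not account for gain high
(B) alone accounts for all the evidence.

B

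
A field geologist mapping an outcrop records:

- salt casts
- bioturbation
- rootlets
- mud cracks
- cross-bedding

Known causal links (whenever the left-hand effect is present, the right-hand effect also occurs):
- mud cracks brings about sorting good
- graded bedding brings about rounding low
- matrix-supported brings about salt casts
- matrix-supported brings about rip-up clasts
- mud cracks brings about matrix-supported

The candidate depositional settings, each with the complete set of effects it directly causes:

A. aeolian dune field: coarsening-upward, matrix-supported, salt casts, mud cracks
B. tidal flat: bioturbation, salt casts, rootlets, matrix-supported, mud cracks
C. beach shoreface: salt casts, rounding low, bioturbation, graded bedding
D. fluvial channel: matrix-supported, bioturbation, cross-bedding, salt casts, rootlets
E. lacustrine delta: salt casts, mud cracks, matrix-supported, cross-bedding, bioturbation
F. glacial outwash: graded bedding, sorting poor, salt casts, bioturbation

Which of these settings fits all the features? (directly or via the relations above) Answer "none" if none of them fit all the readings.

none

Checking each candidate against the observations:
(A) aeolian dune field — does not account for bioturbation, rootlets, cross-bedding
(B) tidal flat — salt casts ✓; bioturbation ✓; rootlets ✓; mud cracks ✓; cross-bedding ✗
(C) beach shoreface — does not account for rootlets, mud cracks, cross-bedding
(D) fluvial channel — salt casts ✓; bioturbation ✓; rootlets ✓; mud cracks ✗; cross-bedding ✓
(E) lacustrine delta — does not account for rootlets
(F) glacial outwash — does not account for rootlets, mud cracks, cross-bedding
None of the listed candidates fits everything.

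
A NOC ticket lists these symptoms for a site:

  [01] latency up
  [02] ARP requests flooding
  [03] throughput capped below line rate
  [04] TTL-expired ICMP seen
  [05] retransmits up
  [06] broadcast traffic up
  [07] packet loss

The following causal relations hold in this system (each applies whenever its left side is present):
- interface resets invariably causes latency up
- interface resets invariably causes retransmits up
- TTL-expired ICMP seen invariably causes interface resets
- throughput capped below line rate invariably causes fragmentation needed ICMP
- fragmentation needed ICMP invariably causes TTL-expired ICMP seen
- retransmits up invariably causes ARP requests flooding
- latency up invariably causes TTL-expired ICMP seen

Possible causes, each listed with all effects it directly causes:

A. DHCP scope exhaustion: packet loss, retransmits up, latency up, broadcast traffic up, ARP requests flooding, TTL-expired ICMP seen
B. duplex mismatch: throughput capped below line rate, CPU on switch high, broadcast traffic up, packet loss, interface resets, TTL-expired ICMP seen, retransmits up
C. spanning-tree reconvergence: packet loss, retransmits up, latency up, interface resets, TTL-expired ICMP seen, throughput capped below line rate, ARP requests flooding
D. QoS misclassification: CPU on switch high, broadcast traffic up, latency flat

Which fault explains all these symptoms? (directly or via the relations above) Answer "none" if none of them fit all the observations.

B

Testing each hypothesis:
(A) DHCP scope exhaustion — latency up yes; ARP requests flooding yes; throughput capped below line rate NO; TTL-expired ICMP seen yes; retransmits up yes; broadcast traffic up yes; packet loss yes
(B) duplex mismatch — accounts for every observation (latency up by interface resets → latency up)
(C) spanning-tree reconvergence — does not account for broadcast traffic up
(D) QoS misclassification — fails on latency up, ARP requests flooding, throughput capped below line rate, TTL-expired ICMP seen, retransmits up, packet loss (predicts latency flat, not latency up)
(B) is the only candidate with no mismatches.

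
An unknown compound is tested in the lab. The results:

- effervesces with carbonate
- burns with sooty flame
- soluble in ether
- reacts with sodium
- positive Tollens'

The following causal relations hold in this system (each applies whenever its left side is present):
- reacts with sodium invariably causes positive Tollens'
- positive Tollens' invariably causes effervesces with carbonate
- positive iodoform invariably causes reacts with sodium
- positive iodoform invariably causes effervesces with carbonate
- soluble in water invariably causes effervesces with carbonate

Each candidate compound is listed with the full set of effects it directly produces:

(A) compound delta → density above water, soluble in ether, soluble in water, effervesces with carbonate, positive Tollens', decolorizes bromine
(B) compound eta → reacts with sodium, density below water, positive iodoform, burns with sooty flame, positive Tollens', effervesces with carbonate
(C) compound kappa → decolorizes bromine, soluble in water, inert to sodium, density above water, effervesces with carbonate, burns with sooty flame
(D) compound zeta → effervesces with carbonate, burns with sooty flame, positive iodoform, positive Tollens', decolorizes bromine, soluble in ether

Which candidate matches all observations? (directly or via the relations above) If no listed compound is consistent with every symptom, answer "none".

Testing each hypothesis:
(A) compound delta — does not account for burns with sooty flame, reacts with sodium
(B) compound eta — effervesces with carbonate ✓; burns with sooty flame ✓; soluble in ether ✗; reacts with sodium ✓; positive Tollens' ✓
(C) compound kappa — fails on soluble in ether, reacts with sodium, positive Tollens' (predicts inert to sodium, not reacts with sodium)
(D) compound zeta — accounts for every observation (reacts with sodium by positive iodoform → reacts with sodium)
Only (D) is consistent with every observation.

D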